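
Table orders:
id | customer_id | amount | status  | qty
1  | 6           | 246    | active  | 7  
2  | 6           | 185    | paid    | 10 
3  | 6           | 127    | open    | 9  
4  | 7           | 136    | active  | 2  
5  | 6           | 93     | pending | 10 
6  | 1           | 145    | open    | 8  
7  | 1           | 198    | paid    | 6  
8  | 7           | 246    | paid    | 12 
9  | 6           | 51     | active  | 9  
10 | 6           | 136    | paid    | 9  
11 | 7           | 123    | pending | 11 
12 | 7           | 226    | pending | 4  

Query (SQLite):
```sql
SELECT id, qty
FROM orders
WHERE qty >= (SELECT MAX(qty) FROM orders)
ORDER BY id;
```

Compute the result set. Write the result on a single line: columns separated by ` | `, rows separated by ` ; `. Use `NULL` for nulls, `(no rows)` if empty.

Scalar subquery: MAX(qty) over all orders rows = 12.
Keep rows where qty >= that value.

8 | 12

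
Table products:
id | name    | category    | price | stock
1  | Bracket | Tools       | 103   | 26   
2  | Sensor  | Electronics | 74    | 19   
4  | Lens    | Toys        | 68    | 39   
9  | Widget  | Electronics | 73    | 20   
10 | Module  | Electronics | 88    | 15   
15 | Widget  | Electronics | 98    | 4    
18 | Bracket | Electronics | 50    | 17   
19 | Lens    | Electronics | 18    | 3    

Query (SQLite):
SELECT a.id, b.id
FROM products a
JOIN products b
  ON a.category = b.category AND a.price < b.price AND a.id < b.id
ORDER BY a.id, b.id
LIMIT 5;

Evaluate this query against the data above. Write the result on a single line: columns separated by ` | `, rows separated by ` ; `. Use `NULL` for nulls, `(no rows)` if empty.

2 | 10 ; 2 | 15 ; 9 | 10 ; 9 | 15 ; 10 | 15

Pairs (a,b) with same category, a.price < b.price, a.id < b.id.
category groups: Electronics:{2,9,10,15,18,19} Tools:{1} Toys:{4}
Ordered by (a.id, b.id); first 5.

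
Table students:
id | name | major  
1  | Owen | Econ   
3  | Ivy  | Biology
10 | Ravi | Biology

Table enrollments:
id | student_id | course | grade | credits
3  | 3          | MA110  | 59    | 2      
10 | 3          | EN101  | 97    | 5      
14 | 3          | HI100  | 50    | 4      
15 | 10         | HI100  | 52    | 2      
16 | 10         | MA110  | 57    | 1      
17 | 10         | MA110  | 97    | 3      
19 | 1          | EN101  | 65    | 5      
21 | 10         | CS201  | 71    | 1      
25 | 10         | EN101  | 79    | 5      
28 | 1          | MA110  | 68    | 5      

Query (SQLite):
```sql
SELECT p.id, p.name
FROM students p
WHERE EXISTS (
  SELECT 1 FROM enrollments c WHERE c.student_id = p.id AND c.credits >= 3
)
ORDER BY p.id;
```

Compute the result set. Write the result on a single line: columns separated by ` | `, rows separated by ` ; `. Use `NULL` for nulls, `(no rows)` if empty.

For each students row, check whether any enrollments with matching student_id has credits >= 3.
Keep rows where that is true.

1 | Owen ; 3 | Ivy ; 10 | Ravi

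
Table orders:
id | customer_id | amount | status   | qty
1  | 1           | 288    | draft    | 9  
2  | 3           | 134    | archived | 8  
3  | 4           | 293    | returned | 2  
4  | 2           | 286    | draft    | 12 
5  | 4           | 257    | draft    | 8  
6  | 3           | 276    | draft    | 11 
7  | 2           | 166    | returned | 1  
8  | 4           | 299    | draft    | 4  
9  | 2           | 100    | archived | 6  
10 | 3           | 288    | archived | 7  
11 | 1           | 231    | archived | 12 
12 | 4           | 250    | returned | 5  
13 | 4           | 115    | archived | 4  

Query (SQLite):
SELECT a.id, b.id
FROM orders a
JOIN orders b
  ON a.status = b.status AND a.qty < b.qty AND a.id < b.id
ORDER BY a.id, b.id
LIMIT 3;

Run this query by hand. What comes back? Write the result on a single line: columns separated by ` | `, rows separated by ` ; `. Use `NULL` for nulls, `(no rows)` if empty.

Pairs (a,b) with same status, a.qty < b.qty, a.id < b.id.
status groups: archived:{2,9,10,11,13} draft:{1,4,5,6,8} returned:{3,7,12}
Ordered by (a.id, b.id); first 3.

1 | 4 ; 1 | 6 ; 2 | 11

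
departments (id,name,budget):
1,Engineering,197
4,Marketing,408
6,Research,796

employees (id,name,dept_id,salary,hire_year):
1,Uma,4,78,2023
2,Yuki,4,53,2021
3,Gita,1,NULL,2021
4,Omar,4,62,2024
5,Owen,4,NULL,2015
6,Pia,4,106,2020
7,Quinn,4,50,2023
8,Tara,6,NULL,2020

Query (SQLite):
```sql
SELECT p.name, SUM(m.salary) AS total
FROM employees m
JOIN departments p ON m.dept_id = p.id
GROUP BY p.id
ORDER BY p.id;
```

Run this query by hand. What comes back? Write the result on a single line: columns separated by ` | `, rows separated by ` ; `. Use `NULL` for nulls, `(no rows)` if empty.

Engineering | NULL ; Marketing | 349 ; Research | NULL

Join each employees row to its departments via dept_id.
Group joined rows by departments.id; compute SUM(m.salary) per group.
  1: ids {3} → SUM(m.salary)=NULL
  4: ids {1, 2, 4, 5, 6, 7} → SUM(m.salary)=349
  6: ids {8} → SUM(m.salary)=NULL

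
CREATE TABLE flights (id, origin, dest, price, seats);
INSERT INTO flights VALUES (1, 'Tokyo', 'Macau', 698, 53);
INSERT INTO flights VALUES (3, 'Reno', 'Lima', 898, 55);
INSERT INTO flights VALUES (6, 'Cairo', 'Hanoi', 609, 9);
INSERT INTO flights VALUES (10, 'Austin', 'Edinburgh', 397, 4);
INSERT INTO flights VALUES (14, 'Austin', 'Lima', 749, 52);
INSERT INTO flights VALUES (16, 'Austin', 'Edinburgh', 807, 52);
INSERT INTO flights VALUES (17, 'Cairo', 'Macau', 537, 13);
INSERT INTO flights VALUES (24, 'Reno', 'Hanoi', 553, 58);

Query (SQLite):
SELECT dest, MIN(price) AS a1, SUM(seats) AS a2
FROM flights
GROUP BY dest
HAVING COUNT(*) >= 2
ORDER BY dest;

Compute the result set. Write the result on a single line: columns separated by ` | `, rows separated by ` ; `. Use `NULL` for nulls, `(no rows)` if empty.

Group flights by dest.
Per group compute: MIN(price), SUM(seats).
HAVING: drop groups with fewer than 2 rows.
  Edinburgh: ids {10, 16} → MIN(price)=397, SUM(seats)=56
  Hanoi: ids {6, 24} → MIN(price)=553, SUM(seats)=67
  Lima: ids {3, 14} → MIN(price)=749, SUM(seats)=107
  Macau: ids {1, 17} → MIN(price)=537, SUM(seats)=66

Edinburgh | 397 | 56 ; Hanoi | 553 | 67 ; Lima | 749 | 107 ; Macau | 537 | 66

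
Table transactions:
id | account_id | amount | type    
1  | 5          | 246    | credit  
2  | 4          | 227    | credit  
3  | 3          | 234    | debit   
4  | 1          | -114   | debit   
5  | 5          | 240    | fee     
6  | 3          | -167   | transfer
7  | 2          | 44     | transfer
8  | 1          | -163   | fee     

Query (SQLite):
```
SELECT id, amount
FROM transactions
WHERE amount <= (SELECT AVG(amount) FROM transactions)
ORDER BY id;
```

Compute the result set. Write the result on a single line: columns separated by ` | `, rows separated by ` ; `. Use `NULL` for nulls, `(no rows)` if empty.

4 | -114 ; 6 | -167 ; 7 | 44 ; 8 | -163

Scalar subquery: AVG(amount) over all transactions rows = 68.375.
Keep rows where amount <= that value.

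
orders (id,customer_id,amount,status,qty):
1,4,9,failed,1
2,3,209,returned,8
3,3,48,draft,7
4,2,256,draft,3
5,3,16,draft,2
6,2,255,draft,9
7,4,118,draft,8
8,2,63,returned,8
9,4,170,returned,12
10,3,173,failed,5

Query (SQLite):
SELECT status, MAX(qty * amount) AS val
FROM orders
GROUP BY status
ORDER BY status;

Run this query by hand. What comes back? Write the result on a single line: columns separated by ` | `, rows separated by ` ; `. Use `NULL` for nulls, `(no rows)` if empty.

For each row compute qty * amount.
Group by status; take MAX of the expression per group.
  draft: ids {3, 4, 5, 6, 7} → MAX(qty * amount)=2295
  failed: ids {1, 10} → MAX(qty * amount)=865
  returned: ids {2, 8, 9} → MAX(qty * amount)=2040

draft | 2295 ; failed | 865 ; returned | 2040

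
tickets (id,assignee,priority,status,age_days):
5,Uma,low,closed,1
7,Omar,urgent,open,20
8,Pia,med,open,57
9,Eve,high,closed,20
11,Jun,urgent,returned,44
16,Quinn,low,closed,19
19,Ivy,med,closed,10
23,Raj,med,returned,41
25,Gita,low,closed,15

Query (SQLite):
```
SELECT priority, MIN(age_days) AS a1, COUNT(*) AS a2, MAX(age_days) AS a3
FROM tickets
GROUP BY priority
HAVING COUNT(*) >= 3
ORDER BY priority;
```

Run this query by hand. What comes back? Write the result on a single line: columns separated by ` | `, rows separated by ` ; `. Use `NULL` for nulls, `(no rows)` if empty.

low | 1 | 3 | 19 ; med | 10 | 3 | 57

Group tickets by priority.
Per group compute: MIN(age_days), COUNT(*), MAX(age_days).
HAVING: drop groups with fewer than 3 rows.
  high: ids {9} → MIN(age_days)=20, COUNT(*)=1, MAX(age_days)=20
  low: ids {5, 16, 25} → MIN(age_days)=1, COUNT(*)=3, MAX(age_days)=19
  med: ids {8, 19, 23} → MIN(age_days)=10, COUNT(*)=3, MAX(age_days)=57
  urgent: ids {7, 11} → MIN(age_days)=20, COUNT(*)=2, MAX(age_days)=44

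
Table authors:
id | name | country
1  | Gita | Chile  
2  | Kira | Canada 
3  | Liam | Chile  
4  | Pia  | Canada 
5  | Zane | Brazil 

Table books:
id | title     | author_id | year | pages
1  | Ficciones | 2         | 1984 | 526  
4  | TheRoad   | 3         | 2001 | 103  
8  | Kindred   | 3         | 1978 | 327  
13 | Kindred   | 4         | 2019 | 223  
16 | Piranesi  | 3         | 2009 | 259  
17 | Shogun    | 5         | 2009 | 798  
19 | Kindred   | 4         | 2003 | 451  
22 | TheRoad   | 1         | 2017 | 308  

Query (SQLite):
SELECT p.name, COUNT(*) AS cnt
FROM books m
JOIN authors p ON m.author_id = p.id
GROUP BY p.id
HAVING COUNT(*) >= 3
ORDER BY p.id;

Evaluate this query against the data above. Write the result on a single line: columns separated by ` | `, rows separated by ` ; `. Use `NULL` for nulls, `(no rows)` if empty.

Join each books row to its authors via author_id.
Group joined rows by authors.id; compute COUNT(*) per group.
HAVING: keep groups with count ≥ 3.
  1: ids {22} → COUNT(*)=1
  2: ids {1} → COUNT(*)=1
  3: ids {4, 8, 16} → COUNT(*)=3
  4: ids {13, 19} → COUNT(*)=2
  5: ids {17} → COUNT(*)=1

Liam | 3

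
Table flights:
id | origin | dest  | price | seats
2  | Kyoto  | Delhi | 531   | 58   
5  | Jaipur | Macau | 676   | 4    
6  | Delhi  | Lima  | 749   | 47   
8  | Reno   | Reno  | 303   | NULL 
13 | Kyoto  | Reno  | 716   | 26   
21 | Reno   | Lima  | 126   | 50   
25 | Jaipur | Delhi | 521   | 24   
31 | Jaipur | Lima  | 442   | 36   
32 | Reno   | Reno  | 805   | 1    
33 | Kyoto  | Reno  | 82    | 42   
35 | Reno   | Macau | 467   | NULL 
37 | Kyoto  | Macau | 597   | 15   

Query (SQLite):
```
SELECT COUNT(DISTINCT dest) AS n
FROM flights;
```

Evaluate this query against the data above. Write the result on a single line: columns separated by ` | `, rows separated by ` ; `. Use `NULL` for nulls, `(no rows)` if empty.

Count distinct non-NULL dest values.

4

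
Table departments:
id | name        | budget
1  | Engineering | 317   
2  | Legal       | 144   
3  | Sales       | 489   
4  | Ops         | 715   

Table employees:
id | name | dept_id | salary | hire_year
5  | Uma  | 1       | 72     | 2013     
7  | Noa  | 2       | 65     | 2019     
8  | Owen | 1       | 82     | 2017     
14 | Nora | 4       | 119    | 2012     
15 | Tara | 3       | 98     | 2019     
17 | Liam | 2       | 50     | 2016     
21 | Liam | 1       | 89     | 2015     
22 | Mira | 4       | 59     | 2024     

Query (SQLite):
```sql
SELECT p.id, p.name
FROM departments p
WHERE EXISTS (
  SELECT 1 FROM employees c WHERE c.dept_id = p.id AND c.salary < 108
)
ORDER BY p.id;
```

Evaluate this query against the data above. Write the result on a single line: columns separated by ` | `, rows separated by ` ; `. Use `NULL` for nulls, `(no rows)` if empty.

1 | Engineering ; 2 | Legal ; 3 | Sales ; 4 | Ops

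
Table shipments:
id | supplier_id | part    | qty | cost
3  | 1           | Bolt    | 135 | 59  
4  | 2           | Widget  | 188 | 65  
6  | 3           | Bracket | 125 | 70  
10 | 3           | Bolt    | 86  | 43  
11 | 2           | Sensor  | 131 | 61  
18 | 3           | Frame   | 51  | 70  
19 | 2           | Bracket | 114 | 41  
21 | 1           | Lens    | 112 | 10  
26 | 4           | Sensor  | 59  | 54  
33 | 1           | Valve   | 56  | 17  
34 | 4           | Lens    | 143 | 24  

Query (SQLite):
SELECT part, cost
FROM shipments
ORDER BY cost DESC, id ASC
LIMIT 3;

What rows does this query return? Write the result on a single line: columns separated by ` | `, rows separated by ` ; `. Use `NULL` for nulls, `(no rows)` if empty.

Bracket | 70 ; Frame | 70 ; Widget | 65

Sort by cost desc, tiebreak id asc: (70, id=6), (70, id=18), (65, id=4), (61, id=11), (59, id=3), (54, id=26) …. Take first 3.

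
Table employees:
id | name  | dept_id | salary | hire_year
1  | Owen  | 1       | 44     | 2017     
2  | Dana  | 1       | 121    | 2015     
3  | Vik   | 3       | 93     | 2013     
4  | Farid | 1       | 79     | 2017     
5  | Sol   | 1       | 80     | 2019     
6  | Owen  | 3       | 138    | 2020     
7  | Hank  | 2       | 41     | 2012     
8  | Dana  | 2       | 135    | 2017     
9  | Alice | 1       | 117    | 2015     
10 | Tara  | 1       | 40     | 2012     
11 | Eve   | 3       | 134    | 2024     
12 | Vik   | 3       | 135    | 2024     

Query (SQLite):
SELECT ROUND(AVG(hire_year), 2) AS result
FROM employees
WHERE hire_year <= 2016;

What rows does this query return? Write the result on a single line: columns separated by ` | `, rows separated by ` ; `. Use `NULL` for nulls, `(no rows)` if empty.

2013.4

Rows where hire_year <= 2016 → hire_year values: [2015, 2013, 2012, 2015, 2012].
AVG = 10067 / 5 (rounded to 2 dp).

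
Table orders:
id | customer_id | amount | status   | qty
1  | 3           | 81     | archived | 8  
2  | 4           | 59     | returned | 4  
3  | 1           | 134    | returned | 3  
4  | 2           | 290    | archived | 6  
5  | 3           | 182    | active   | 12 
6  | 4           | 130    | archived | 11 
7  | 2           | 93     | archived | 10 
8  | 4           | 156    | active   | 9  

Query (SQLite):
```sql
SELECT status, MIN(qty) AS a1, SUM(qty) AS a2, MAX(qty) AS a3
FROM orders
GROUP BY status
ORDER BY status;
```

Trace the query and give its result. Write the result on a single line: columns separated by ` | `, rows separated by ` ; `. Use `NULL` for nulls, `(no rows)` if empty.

active | 9 | 21 | 12 ; archived | 6 | 35 | 11 ; returned | 3 | 7 | 4

Group orders by status.
Per group compute: MIN(qty), SUM(qty), MAX(qty).
  active: ids {5, 8} → MIN(qty)=9, SUM(qty)=21, MAX(qty)=12
  archived: ids {1, 4, 6, 7} → MIN(qty)=6, SUM(qty)=35, MAX(qty)=11
  returned: ids {2, 3} → MIN(qty)=3, SUM(qty)=7, MAX(qty)=4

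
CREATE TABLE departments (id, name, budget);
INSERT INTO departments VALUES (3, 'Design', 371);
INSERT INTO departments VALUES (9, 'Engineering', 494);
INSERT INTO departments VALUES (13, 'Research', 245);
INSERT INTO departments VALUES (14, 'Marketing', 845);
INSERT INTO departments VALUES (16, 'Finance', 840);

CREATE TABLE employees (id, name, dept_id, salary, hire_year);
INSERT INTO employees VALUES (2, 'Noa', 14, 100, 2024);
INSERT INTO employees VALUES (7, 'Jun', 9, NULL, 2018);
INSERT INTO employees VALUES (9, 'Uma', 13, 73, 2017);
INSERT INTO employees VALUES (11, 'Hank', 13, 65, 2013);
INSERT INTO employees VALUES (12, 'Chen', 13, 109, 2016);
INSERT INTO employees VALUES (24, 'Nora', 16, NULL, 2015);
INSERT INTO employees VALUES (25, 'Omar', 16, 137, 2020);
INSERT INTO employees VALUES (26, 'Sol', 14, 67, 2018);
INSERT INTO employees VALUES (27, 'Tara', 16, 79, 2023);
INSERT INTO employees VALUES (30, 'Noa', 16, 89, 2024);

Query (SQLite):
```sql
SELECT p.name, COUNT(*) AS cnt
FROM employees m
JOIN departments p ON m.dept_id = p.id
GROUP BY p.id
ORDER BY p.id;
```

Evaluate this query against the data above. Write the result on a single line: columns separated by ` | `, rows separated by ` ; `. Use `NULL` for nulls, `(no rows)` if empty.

Join each employees row to its departments via dept_id.
Group joined rows by departments.id; compute COUNT(*) per group.
  9: ids {7} → COUNT(*)=1
  13: ids {9, 11, 12} → COUNT(*)=3
  14: ids {2, 26} → COUNT(*)=2
  16: ids {24, 25, 27, 30} → COUNT(*)=4

Engineering | 1 ; Research | 3 ; Marketing | 2 ; Finance | 4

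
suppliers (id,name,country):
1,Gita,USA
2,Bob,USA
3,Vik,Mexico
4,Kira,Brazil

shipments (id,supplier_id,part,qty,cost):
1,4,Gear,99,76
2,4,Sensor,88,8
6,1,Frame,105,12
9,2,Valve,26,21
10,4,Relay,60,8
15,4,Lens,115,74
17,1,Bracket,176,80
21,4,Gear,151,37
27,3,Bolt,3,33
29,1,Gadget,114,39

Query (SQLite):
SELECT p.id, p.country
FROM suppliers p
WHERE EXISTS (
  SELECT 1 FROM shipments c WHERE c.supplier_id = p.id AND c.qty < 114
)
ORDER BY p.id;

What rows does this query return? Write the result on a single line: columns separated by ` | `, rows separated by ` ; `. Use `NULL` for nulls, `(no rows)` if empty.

1 | USA ; 2 | USA ; 3 | Mexico ; 4 | Brazil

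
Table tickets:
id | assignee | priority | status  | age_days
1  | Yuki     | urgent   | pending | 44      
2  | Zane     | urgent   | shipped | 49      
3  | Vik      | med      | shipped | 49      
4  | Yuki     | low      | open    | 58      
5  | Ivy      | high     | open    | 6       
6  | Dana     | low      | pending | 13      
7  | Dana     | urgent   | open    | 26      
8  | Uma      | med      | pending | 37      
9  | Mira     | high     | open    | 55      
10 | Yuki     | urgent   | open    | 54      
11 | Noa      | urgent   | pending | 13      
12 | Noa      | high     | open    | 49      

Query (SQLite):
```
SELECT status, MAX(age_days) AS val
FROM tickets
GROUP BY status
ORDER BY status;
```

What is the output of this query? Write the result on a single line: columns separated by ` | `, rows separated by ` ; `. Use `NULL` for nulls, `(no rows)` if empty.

open | 58 ; pending | 44 ; shipped | 49

Partition tickets by status; compute MAX(age_days) within each group.
  open: ids {4, 5, 7, 9, 10, 12} → MAX(age_days)=58
  pending: ids {1, 6, 8, 11} → MAX(age_days)=44
  shipped: ids {2, 3} → MAX(age_days)=49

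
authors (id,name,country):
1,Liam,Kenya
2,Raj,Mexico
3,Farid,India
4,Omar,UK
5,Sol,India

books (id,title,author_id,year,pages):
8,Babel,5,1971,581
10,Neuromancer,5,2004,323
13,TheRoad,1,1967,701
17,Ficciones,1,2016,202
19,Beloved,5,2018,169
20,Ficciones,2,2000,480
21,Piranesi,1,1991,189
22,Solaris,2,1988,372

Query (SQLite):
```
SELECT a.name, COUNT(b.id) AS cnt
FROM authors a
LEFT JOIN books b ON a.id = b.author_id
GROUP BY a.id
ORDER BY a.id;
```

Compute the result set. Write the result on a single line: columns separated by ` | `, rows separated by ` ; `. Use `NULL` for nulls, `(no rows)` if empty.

Liam | 3 ; Raj | 2 ; Farid | 0 ; Omar | 0 ; Sol | 3

LEFT JOIN keeps every authors row; unmatched ones get NULL for books columns.
Group by authors.id and compute COUNT(b.id). COUNT(col) of an all-NULL group is 0.
  1: ids {13, 17, 21} → COUNT(b.id)=3
  2: ids {20, 22} → COUNT(b.id)=2
  3: ids {—} → COUNT(b.id)=0
  4: ids {—} → COUNT(b.id)=0
  5: ids {8, 10, 19} → COUNT(b.id)=3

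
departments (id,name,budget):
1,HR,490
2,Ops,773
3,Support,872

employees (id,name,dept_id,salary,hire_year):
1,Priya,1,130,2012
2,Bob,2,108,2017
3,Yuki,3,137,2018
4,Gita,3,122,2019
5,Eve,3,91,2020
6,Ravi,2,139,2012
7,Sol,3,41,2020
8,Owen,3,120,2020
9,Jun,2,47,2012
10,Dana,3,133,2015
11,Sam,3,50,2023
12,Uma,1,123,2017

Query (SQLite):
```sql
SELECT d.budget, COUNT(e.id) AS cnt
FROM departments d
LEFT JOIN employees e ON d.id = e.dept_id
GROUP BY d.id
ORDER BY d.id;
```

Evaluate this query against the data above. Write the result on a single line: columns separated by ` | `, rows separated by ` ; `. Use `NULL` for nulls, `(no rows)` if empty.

LEFT JOIN keeps every departments row; unmatched ones get NULL for employees columns.
Group by departments.id and compute COUNT(e.id). COUNT(col) of an all-NULL group is 0.
  1: ids {1, 12} → COUNT(e.id)=2
  2: ids {2, 6, 9} → COUNT(e.id)=3
  3: ids {3, 4, 5, 7, 8, 10, 11} → COUNT(e.id)=7

490 | 2 ; 773 | 3 ; 872 | 7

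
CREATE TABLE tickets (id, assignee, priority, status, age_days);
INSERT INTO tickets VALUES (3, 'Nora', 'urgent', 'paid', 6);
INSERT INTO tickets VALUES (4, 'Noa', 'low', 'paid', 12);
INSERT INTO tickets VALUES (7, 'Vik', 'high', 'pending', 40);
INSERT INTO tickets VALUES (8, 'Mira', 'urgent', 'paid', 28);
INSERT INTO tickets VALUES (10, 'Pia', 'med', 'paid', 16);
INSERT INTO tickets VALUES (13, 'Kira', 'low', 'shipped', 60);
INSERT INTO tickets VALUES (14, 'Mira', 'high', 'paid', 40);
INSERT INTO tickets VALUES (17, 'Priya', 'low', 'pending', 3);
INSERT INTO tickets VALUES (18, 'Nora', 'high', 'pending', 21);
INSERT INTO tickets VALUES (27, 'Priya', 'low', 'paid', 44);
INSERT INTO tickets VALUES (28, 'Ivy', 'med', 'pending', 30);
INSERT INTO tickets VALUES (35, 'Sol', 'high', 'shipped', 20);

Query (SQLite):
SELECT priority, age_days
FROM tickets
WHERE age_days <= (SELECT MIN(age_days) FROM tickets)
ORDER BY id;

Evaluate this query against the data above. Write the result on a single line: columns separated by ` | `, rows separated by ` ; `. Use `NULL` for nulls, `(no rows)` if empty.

low | 3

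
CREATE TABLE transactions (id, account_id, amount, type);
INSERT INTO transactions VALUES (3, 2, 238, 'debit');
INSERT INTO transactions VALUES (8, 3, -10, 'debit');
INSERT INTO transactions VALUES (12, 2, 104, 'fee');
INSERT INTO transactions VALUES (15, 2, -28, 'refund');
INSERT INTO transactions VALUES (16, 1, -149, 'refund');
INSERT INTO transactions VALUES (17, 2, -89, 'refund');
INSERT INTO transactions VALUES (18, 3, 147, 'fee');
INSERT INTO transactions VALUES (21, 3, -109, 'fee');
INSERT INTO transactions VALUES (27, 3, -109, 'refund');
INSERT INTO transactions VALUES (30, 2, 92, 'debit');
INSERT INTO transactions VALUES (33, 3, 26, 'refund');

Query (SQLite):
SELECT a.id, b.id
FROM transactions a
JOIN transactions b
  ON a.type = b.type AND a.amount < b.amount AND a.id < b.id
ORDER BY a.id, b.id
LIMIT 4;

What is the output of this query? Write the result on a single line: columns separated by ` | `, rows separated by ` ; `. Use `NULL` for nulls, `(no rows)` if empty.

Pairs (a,b) with same type, a.amount < b.amount, a.id < b.id.
type groups: debit:{3,8,30} fee:{12,18,21} refund:{15,16,17,27,33}
Ordered by (a.id, b.id); first 4.

8 | 30 ; 12 | 18 ; 15 | 33 ; 16 | 17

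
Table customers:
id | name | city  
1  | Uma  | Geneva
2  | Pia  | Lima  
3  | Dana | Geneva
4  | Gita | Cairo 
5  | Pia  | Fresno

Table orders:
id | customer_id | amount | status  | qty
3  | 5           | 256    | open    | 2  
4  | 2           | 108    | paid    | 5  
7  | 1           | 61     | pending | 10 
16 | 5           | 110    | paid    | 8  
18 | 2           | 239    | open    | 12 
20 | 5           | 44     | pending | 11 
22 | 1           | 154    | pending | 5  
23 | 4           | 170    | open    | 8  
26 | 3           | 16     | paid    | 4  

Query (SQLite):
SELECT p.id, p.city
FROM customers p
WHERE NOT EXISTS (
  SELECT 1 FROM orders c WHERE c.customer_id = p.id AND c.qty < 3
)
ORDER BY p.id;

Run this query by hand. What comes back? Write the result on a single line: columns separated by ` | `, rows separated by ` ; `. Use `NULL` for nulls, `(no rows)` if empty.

For each customers row, check whether any orders with matching customer_id has qty < 3.
Keep rows where that is false.

1 | Geneva ; 2 | Lima ; 3 | Geneva ; 4 | Cairo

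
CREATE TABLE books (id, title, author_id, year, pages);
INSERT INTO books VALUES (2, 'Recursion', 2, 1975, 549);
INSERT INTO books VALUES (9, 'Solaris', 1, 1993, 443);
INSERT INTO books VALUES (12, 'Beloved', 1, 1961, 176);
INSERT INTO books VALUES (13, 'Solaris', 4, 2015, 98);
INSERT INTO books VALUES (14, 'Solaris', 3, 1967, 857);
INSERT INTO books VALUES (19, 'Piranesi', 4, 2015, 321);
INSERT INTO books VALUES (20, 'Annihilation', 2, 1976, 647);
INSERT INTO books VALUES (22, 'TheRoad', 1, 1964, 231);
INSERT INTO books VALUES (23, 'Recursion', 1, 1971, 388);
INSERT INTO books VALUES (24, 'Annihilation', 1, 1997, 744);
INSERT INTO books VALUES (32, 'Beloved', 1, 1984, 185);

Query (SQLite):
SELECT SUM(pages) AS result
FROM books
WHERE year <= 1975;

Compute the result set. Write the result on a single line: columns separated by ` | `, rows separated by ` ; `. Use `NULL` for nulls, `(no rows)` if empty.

2201

Rows where year <= 1975 → pages values: [549, 176, 857, 231, 388].
SUM of non-NULL values = 2201.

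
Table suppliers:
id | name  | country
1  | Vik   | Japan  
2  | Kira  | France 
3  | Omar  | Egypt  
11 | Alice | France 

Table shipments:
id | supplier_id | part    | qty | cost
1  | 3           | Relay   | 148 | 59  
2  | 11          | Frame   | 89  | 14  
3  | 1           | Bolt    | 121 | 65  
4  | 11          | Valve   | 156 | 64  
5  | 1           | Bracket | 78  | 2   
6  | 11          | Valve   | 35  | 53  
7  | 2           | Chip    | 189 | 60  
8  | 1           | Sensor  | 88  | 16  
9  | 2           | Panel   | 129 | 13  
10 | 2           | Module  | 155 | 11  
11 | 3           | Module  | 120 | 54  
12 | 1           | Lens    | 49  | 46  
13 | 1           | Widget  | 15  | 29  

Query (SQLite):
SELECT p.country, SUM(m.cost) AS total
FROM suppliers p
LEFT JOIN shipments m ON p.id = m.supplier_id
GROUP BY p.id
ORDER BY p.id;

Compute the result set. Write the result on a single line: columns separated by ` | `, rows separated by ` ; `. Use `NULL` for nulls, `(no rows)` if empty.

Japan | 158 ; France | 84 ; Egypt | 113 ; France | 131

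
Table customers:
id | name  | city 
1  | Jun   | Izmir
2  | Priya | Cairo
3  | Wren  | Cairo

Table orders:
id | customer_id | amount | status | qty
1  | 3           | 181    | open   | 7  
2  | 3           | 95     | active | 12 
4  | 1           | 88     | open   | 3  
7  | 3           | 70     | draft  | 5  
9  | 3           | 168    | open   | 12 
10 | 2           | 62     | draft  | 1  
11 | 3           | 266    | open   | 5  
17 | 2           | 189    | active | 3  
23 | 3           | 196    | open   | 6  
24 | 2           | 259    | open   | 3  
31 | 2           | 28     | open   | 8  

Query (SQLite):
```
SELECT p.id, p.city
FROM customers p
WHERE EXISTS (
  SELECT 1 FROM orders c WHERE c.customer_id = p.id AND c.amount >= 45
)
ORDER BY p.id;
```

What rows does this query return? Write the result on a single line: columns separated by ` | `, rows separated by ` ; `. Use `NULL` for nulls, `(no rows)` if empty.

1 | Izmir ; 2 | Cairo ; 3 | Cairo

For each customers row, check whether any orders with matching customer_id has amount >= 45.
Keep rows where that is true.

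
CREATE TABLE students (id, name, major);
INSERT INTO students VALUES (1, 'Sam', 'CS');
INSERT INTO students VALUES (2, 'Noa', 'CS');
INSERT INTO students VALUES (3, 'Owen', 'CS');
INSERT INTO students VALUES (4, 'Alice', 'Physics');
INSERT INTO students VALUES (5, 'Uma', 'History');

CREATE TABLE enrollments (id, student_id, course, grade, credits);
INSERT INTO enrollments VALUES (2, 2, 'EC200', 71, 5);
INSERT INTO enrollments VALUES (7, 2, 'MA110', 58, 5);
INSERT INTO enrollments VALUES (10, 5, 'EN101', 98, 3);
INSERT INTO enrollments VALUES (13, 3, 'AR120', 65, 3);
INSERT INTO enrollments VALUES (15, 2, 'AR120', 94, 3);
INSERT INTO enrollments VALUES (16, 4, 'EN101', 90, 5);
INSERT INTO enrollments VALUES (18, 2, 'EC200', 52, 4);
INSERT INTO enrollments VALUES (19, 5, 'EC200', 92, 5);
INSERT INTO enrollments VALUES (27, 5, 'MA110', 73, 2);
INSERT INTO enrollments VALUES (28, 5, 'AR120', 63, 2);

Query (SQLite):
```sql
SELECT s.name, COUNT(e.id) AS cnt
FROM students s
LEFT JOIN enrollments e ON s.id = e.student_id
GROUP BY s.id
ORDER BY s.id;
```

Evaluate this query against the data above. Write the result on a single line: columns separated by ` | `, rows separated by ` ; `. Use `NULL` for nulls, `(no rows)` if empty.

Sam | 0 ; Noa | 4 ; Owen | 1 ; Alice | 1 ; Uma | 4

LEFT JOIN keeps every students row; unmatched ones get NULL for enrollments columns.
Group by students.id and compute COUNT(e.id). COUNT(col) of an all-NULL group is 0.
  1: ids {—} → COUNT(e.id)=0
  2: ids {2, 7, 15, 18} → COUNT(e.id)=4
  3: ids {13} → COUNT(e.id)=1
  4: ids {16} → COUNT(e.id)=1
  5: ids {10, 19, 27, 28} → COUNT(e.id)=4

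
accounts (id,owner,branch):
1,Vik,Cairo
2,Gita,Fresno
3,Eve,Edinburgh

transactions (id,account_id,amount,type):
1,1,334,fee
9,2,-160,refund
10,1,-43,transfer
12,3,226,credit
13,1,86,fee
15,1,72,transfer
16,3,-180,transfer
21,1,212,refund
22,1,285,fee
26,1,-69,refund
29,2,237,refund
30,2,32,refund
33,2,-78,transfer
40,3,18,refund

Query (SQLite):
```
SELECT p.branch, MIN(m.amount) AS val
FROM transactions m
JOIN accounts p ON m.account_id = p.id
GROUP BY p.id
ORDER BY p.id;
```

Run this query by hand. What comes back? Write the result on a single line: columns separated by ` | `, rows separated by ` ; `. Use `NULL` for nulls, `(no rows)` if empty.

Cairo | -69 ; Fresno | -160 ; Edinburgh | -180

Join each transactions row to its accounts via account_id.
Group joined rows by accounts.id; compute MIN(m.amount) per group.
  1: ids {1, 10, 13, 15, 21, 22, 26} → MIN(m.amount)=-69
  2: ids {9, 29, 30, 33} → MIN(m.amount)=-160
  3: ids {12, 16, 40} → MIN(m.amount)=-180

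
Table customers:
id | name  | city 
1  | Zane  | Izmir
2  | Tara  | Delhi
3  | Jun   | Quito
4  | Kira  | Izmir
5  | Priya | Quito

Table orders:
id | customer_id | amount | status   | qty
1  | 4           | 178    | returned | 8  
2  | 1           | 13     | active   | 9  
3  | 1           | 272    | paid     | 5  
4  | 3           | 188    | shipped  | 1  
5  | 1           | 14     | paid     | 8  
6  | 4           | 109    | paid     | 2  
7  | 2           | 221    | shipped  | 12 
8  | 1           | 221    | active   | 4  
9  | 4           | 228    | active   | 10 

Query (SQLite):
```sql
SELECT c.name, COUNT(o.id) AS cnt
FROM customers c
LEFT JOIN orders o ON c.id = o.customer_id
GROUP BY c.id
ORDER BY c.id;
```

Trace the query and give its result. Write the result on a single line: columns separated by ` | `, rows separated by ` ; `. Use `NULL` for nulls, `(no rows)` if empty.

LEFT JOIN keeps every customers row; unmatched ones get NULL for orders columns.
Group by customers.id and compute COUNT(o.id). COUNT(col) of an all-NULL group is 0.
  1: ids {2, 3, 5, 8} → COUNT(o.id)=4
  2: ids {7} → COUNT(o.id)=1
  3: ids {4} → COUNT(o.id)=1
  4: ids {1, 6, 9} → COUNT(o.id)=3
  5: ids {—} → COUNT(o.id)=0

Zane | 4 ; Tara | 1 ; Jun | 1 ; Kira | 3 ; Priya | 0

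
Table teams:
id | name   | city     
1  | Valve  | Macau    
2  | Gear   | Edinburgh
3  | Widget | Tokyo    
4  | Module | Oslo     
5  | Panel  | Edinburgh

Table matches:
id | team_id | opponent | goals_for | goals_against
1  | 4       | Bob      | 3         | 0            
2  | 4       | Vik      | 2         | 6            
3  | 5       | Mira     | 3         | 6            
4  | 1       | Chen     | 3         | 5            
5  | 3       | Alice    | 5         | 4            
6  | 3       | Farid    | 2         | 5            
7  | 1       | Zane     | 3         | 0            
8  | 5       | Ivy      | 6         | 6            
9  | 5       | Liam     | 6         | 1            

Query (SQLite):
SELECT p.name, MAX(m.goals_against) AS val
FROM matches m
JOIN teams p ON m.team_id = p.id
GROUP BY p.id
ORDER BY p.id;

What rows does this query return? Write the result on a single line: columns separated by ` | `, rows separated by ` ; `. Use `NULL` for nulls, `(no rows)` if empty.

Valve | 5 ; Widget | 5 ; Module | 6 ; Panel | 6

Join each matches row to its teams via team_id.
Group joined rows by teams.id; compute MAX(m.goals_against) per group.
  1: ids {4, 7} → MAX(m.goals_against)=5
  3: ids {5, 6} → MAX(m.goals_against)=5
  4: ids {1, 2} → MAX(m.goals_against)=6
  5: ids {3, 8, 9} → MAX(m.goals_against)=6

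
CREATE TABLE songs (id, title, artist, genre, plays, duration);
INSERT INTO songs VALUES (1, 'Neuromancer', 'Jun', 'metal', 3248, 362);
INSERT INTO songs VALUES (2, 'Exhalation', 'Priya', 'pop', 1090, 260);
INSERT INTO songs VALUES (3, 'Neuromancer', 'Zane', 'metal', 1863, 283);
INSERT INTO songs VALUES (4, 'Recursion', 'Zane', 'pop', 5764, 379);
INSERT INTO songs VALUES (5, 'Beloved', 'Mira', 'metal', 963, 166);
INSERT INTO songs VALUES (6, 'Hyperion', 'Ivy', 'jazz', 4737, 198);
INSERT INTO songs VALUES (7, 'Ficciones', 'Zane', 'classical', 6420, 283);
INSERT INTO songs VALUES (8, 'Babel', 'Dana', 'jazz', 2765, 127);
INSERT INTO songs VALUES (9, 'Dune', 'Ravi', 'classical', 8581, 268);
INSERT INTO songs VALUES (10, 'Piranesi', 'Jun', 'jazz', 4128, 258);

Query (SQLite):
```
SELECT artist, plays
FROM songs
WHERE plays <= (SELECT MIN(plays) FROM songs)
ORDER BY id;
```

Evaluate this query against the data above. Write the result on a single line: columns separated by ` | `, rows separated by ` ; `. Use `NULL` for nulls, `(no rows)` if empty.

Mira | 963

Scalar subquery: MIN(plays) over all songs rows = 963.
Keep rows where plays <= that value.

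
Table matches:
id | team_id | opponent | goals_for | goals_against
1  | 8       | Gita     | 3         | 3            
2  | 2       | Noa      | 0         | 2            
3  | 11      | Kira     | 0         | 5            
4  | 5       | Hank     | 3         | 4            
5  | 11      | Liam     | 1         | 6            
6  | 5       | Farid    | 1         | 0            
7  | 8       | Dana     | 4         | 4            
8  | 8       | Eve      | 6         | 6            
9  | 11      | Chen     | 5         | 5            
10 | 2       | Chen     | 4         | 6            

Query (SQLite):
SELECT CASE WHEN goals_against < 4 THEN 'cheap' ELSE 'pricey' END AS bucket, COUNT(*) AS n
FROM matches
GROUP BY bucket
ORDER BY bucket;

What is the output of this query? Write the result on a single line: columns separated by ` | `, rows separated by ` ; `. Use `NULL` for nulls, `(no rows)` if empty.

Bucket rows by goals_against < 4 → 'cheap' else 'pricey'; count each bucket.

cheap | 3 ; pricey | 7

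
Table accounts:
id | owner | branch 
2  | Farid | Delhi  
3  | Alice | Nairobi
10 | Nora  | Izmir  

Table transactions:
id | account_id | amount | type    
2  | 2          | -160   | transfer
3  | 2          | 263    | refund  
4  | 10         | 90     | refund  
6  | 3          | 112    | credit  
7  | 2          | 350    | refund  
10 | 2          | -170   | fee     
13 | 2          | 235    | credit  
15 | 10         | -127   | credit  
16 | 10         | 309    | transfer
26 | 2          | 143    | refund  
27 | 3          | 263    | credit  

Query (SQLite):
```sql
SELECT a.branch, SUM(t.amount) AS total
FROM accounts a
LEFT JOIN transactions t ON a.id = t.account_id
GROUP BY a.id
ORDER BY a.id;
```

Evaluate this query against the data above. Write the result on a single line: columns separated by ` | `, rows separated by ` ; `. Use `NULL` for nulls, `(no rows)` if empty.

Delhi | 661 ; Nairobi | 375 ; Izmir | 272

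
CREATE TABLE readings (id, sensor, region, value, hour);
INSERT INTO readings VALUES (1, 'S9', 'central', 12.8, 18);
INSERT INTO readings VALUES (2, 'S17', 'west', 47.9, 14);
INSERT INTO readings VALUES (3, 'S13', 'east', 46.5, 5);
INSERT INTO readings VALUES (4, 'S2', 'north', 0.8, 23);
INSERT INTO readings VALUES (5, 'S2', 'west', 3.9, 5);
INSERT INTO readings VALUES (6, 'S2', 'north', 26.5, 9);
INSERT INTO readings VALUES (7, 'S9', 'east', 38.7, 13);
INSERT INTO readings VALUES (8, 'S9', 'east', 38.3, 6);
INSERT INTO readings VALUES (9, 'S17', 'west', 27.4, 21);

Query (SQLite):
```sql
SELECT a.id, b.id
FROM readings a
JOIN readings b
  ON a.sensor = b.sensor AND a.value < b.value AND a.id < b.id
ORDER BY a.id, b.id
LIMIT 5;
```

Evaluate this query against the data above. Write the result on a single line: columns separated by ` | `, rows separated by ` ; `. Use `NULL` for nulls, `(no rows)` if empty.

Pairs (a,b) with same sensor, a.value < b.value, a.id < b.id.
sensor groups: S13:{3} S17:{2,9} S2:{4,5,6} S9:{1,7,8}
Ordered by (a.id, b.id); first 5.

1 | 7 ; 1 | 8 ; 4 | 5 ; 4 | 6 ; 5 | 6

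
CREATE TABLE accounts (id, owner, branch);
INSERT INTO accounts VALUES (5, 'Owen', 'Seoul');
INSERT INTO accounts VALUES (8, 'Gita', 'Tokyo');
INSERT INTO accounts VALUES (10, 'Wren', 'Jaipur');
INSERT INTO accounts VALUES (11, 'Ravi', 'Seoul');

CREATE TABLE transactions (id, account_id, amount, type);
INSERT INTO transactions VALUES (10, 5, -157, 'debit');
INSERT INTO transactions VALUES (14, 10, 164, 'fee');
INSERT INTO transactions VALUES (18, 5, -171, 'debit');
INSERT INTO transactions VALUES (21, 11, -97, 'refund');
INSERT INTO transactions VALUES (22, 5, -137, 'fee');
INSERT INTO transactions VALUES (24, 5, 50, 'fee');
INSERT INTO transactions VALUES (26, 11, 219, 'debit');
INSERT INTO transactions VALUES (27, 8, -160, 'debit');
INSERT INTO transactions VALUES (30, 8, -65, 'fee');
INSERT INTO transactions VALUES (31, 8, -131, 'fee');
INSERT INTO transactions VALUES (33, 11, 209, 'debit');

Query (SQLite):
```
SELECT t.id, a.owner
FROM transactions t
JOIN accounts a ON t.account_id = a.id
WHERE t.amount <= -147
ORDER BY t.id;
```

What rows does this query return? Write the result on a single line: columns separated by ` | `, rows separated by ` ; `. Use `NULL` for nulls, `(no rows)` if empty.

Each transactions row matches the accounts row where account_id = accounts.id.
Then keep rows with t.amount <= -147.

10 | Owen ; 18 | Owen ; 27 | Gita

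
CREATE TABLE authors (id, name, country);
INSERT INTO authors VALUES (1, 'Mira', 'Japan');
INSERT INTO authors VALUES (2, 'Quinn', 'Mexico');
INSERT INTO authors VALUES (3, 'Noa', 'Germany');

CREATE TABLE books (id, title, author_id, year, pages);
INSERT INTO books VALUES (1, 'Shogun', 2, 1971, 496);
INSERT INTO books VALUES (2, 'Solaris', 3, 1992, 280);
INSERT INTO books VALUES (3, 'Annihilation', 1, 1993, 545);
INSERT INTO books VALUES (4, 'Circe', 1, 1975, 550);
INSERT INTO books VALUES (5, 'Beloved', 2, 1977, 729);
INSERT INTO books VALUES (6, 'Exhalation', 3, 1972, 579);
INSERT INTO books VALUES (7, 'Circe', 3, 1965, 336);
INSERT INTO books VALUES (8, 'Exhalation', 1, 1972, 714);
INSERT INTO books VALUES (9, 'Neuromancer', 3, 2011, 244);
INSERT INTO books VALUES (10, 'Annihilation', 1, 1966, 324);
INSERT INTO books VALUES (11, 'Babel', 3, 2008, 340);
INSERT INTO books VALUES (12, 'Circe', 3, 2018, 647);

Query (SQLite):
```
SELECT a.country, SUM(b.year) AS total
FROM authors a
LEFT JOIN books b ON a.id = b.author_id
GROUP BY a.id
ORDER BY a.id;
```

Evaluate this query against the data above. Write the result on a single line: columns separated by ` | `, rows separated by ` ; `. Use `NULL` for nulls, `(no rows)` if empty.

Japan | 7906 ; Mexico | 3948 ; Germany | 11966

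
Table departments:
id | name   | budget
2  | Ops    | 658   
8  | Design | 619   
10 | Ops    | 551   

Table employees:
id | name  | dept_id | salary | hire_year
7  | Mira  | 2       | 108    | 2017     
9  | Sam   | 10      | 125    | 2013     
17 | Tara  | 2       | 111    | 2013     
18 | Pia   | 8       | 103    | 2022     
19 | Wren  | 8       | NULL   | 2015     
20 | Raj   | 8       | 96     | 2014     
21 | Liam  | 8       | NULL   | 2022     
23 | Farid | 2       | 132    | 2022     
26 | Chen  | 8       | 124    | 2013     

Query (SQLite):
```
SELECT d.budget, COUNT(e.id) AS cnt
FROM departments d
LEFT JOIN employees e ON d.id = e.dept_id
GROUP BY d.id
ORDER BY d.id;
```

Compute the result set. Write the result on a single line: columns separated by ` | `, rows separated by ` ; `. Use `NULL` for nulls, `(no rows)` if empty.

658 | 3 ; 619 | 5 ; 551 | 1

LEFT JOIN keeps every departments row; unmatched ones get NULL for employees columns.
Group by departments.id and compute COUNT(e.id). COUNT(col) of an all-NULL group is 0.
  2: ids {7, 17, 23} → COUNT(e.id)=3
  8: ids {18, 19, 20, 21, 26} → COUNT(e.id)=5
  10: ids {9} → COUNT(e.id)=1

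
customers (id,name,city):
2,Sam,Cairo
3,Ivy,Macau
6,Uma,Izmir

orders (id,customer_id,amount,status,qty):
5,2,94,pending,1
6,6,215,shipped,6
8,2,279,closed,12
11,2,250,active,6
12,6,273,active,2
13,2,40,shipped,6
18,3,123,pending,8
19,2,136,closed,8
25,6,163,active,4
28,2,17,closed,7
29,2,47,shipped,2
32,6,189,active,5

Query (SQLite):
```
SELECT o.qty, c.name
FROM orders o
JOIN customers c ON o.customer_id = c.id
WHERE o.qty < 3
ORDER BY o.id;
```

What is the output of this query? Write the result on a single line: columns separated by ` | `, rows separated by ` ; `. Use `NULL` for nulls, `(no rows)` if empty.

1 | Sam ; 2 | Uma ; 2 | Sam

Each orders row matches the customers row where customer_id = customers.id.
Then keep rows with o.qty < 3.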